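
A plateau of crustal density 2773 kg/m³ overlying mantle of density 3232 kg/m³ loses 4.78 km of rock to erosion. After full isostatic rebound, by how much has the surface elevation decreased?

Rebound u = e ρ_c/ρ_m = 4.78 km × 2773/3232 = 4.101 km.
Net surface drop = e − u = 4.78 km − 4.101 km = e (ρ_m − ρ_c)/ρ_m = 0.679 km.

0.679 km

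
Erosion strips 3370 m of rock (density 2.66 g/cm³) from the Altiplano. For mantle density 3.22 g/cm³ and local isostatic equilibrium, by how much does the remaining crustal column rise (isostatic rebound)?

2780 m

Unloading: uplift u = e ρ_c/ρ_m = 3370 m × 2.66/3.22 = 2780 m.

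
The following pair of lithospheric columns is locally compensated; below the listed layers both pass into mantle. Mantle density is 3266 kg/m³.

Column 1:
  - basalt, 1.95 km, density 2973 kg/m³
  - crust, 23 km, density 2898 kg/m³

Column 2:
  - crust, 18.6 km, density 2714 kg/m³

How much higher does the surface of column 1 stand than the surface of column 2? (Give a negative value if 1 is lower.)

For any compensation level in the mantle, the mantle terms cancel and isostasy reduces to e = (Σt_1 − Σt_2) − (Σ(ρt)_1 − Σ(ρt)_2) / ρ_m.
Σt_1 = 24.95 km; Σt_2 = 18.6 km; Σ(ρt)_1 = 72451.35; Σ(ρt)_2 = 50480.4 (in km·kg/m³).
e = (24.95 − 18.6) − (72451.35 − 50480.4) / 3266 = −0.377 km.

−0.377 km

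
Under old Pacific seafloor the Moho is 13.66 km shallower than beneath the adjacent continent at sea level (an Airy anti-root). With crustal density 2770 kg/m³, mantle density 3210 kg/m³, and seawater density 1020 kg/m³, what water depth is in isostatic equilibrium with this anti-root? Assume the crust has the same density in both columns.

Replacing a thickness d of crust by seawater at the top must be balanced by replacing crust with mantle at the base: d (ρ_c − ρ_w) = a (ρ_m − ρ_c).
d = a (ρ_m − ρ_c)/(ρ_c − ρ_w) = 13.66 km × 440/1750 = 3.43 km.

3.43 km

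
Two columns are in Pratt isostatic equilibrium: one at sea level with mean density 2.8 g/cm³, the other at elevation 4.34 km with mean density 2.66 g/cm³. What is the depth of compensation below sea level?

ρ_ref D = ρ (D + h) → D (ρ_ref − ρ) = ρ h.
D = ρ h/(ρ_ref − ρ) = 2.66 × 4.34 km/(2.8 − 2.66) = 82.5 km.

82.5 km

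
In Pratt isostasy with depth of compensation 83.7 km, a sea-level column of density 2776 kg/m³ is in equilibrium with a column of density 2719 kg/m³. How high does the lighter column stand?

1.75 km

ρ_ref D = ρ (D + h) → h = D (ρ_ref − ρ)/ρ.
h = 83.7 km × (2776 − 2719)/2719 = 1.75 km.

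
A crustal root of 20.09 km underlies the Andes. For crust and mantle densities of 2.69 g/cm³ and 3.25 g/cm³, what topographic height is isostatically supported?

4.18 km

Equating mass per unit area of the two columns: ρ_c h = (ρ_m − ρ_c) r.
h = r (ρ_m − ρ_c) / ρ_c = 20.09 km × (3.25 − 2.69) / 2.69 = 4.18 km.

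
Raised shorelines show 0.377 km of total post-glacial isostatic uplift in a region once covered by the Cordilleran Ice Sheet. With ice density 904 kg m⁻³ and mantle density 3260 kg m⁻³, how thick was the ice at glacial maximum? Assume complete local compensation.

u = t ρ_ice/ρ_m → t = u ρ_m/ρ_ice = 0.377 km × 3260/904 = 1.36 km.

1.36 km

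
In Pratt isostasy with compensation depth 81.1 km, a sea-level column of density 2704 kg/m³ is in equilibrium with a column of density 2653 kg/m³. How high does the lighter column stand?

1.56 km

ρ_ref D = ρ (D + h) → h = D (ρ_ref − ρ)/ρ.
h = 81.1 km × (2704 − 2653)/2653 = 1.56 km.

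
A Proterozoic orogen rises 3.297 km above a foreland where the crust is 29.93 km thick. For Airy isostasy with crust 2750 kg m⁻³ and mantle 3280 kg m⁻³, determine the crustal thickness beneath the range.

50.3 km

Root depth r = h ρ_c / (ρ_m − ρ_c) = 3.297 km × 2750 / 530 = 17.11 km.
Total thickness = T + h + r = 29.93 km + 3.297 km + 17.11 km = 50.3 km.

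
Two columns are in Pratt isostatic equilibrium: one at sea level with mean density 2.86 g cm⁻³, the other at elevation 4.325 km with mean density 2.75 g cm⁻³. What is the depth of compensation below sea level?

ρ_ref D = ρ (D + h) → D (ρ_ref − ρ) = ρ h.
D = ρ h/(ρ_ref − ρ) = 2.75 × 4.325 km/(2.86 − 2.75) = 108 km.

108 km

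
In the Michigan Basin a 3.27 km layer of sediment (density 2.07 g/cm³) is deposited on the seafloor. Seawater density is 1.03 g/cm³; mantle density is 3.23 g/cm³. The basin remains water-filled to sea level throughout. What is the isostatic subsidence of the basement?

Submarine loading: the sediment displaces seawater, and the subsidence is in turn flooded, so s (ρ_m − ρ_w) = t (ρ_sed − ρ_w).
s = 3.27 km × (2.07 − 1.03) / (3.23 − 1.03) = 1.55 km.

1.55 km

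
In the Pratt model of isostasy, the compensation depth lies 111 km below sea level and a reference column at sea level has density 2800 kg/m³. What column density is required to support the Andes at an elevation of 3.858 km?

2710 kg/m³

Pratt balance: ρ_ref D = ρ (D + h).
ρ = ρ_ref D/(D + h) = 2800 × 111 km/(111 km + 3.858 km) = 2710 kg/m³.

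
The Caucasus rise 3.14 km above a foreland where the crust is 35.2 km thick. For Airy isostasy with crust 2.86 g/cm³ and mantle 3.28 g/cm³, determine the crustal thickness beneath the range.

Root depth r = h ρ_c / (ρ_m − ρ_c) = 3.14 km × 2.86 / 0.42 = 21.38 km.
Total thickness = T + h + r = 35.2 km + 3.14 km + 21.38 km = 59.7 km.

59.7 km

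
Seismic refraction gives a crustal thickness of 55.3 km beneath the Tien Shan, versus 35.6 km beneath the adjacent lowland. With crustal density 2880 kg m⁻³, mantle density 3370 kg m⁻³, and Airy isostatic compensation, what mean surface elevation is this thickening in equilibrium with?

2.86 km

Excess crust Δ = 55.3 km − 35.6 km = 19.7 km, split between elevation h and root r with h + r = Δ.
Airy balance ρ_c h = (ρ_m − ρ_c) r gives r = h ρ_c/(ρ_m − ρ_c), so h (1 + ρ_c/(ρ_m − ρ_c)) = Δ, i.e. h = Δ (ρ_m − ρ_c)/ρ_m.
h = 19.7 km × 490/3370 = 2.86 km.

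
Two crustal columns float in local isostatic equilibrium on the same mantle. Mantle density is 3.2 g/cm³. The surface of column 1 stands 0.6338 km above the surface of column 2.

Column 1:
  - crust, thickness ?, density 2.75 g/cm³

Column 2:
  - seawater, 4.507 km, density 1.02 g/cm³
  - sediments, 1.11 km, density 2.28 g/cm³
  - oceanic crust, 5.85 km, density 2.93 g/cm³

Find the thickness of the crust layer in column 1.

32.1 km

Take the compensation level at the base of the deeper column (depth z_c below the surface of column 1) and equate Σ ρ_i t_i down to z_c; mantle fills any gap and the z_c terms cancel.
Column 1: x×2.75 + (z_c − 0 − x)×3.2
Column 2: 0.6338×0 + 4.507×1.02 + 1.11×2.28 + 5.85×2.93 + (z_c − 0.6338 − 11.467)×3.2
The z_c×3.2 term appears on both sides and cancels. Collect the known terms of each column as K = Σ(ρt)_known − 3.2 × (depth of known layers): K_1 = 0 − 3.2×0 = 0; K_2 = 24.26844 − 3.2×(0.6338 + 11.467) = −14.45412.
Balance: K_1 − x×(3.2 − 2.75) = K_2, so x = (K_1 − K_2)/(3.2 − 2.75) = 14.4541/0.45 = 32.1 km.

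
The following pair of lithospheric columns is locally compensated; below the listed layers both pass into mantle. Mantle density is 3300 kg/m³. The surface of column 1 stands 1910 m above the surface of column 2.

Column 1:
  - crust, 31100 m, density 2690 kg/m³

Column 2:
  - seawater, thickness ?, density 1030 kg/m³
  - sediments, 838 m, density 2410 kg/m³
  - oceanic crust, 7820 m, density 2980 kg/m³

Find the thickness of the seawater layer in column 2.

4150 m

Take the compensation level at the base of the deeper column (depth z_c below the surface of column 1) and equate Σ ρ_i t_i down to z_c; mantle fills any gap and the z_c terms cancel.
Column 1: 31100×2690 + (z_c − 31100)×3300
Column 2: 1910×0 + x×1030 + 838×2410 + 7820×2980 + (z_c − 1910 − 8658 − x)×3300
The z_c×3300 term appears on both sides and cancels. Collect the known terms of each column as K = Σ(ρt)_known − 3300 × (depth of known layers): K_1 = 83659000 − 3300×31100 = −18971000; K_2 = 25323180 − 3300×(1910 + 8658) = −9551220.
Balance: K_1 = K_2 − x×(3300 − 1030), so x = (K_2 − K_1)/(3300 − 1030) = 9419780/2270 = 4150 m.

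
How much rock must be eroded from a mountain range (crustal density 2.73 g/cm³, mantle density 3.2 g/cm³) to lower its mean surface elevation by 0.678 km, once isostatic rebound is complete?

4.62 km

Net drop Δ = e − u = e − e ρ_c/ρ_m = e (ρ_m − ρ_c)/ρ_m.
e = Δ ρ_m/(ρ_m − ρ_c) = 0.678 km × 3.2/0.47 = 4.62 km.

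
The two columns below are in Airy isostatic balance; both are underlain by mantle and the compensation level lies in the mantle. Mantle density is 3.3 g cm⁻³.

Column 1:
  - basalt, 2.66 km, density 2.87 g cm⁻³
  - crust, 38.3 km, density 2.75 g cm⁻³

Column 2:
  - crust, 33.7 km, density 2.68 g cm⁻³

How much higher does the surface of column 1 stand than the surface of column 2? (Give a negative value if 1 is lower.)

For any compensation level in the mantle, the mantle terms cancel and isostasy reduces to e = (Σt_1 − Σt_2) − (Σ(ρt)_1 − Σ(ρt)_2) / ρ_m.
Σt_1 = 40.96 km; Σt_2 = 33.7 km; Σ(ρt)_1 = 112.9592; Σ(ρt)_2 = 90.316 (in km·g cm⁻³).
e = (40.96 − 33.7) − (112.9592 − 90.316) / 3.3 = 0.398 km.

0.398 km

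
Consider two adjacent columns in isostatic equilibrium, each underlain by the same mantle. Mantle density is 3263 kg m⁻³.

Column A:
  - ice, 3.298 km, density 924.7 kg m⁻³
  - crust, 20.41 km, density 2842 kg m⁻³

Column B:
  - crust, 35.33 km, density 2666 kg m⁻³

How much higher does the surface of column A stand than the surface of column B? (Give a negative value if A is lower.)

−1.47 km

For any compensation level in the mantle, the mantle terms cancel and isostasy reduces to e = (Σt_A − Σt_B) − (Σ(ρt)_A − Σ(ρt)_B) / ρ_m.
Σt_A = 23.708 km; Σt_B = 35.33 km; Σ(ρt)_A = 61054.8806; Σ(ρt)_B = 94189.78 (in km·kg m⁻³).
e = (23.708 − 35.33) − (61054.8806 − 94189.78) / 3263 = −1.47 km.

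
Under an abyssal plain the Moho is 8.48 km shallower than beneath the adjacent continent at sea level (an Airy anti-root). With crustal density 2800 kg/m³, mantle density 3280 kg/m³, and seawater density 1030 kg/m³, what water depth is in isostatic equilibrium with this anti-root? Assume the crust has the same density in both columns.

Replacing a thickness d of crust by seawater at the top must be balanced by replacing crust with mantle at the base: d (ρ_c − ρ_w) = a (ρ_m − ρ_c).
d = a (ρ_m − ρ_c)/(ρ_c − ρ_w) = 8.48 km × 480/1770 = 2.3 km.

2.3 km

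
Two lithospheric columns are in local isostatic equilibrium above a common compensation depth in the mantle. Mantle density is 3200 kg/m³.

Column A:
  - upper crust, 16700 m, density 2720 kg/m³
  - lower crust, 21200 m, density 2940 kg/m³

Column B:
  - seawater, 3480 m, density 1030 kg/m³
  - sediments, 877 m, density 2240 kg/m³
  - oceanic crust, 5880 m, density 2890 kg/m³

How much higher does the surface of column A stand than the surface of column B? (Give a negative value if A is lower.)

For any compensation level in the mantle, the mantle terms cancel and isostasy reduces to e = (Σt_A − Σt_B) − (Σ(ρt)_A − Σ(ρt)_B) / ρ_m.
Σt_A = 37900 m; Σt_B = 10237 m; Σ(ρt)_A = 107752000; Σ(ρt)_B = 22542080 (in m·kg/m³).
e = (37900 − 10237) − (107752000 − 22542080) / 3200 = 1030 m.

1030 m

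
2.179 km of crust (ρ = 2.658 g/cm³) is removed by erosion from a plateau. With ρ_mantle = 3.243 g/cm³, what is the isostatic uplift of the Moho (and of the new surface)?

1.79 km

Unloading: uplift u = e ρ_c/ρ_m = 2.179 km × 2.658/3.243 = 1.79 km.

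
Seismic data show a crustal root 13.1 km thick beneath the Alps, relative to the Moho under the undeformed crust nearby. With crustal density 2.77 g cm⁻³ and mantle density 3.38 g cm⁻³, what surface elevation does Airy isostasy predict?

2.88 km

For local isostatic compensation: ρ_c h = (ρ_m − ρ_c) r.
h = r (ρ_m − ρ_c) / ρ_c = 13.1 km × (3.38 − 2.77) / 2.77 = 2.88 km.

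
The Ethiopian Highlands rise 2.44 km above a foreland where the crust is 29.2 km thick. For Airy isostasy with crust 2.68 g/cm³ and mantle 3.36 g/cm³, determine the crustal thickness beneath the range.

Root depth r = h ρ_c / (ρ_m − ρ_c) = 2.44 km × 2.68 / 0.68 = 9.616 km.
Total thickness = T + h + r = 29.2 km + 2.44 km + 9.616 km = 41.3 km.

41.3 km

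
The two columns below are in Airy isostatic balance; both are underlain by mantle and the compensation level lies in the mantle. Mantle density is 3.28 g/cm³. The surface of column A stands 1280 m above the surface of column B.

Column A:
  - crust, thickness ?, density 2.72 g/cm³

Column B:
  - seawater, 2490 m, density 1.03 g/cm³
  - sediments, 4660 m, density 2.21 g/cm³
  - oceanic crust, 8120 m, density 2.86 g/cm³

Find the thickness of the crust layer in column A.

32500 m

Take the compensation level at the base of the deeper column (depth z_c below the surface of column A) and equate Σ ρ_i t_i down to z_c; mantle fills any gap and the z_c terms cancel.
Column A: x×2.72 + (z_c − 0 − x)×3.28
Column B: 1280×0 + 2490×1.03 + 4660×2.21 + 8120×2.86 + (z_c − 1280 − 15270)×3.28
The z_c×3.28 term appears on both sides and cancels. Collect the known terms of each column as K = Σ(ρt)_known − 3.28 × (depth of known layers): K_A = 0 − 3.28×0 = 0; K_B = 36086.5 − 3.28×(1280 + 15270) = −18197.5.
Balance: K_A − x×(3.28 − 2.72) = K_B, so x = (K_A − K_B)/(3.28 − 2.72) = 18197.5/0.56 = 32500 m.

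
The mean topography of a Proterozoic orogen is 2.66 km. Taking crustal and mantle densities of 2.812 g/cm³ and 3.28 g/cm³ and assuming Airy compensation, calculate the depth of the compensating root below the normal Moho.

Equating mass per unit area of the two columns: the weight of the topography is balanced by the buoyancy of the root, ρ_c h = (ρ_m − ρ_c) r.
r = h · ρ_c / (ρ_m − ρ_c) = 2.66 km × 2.812 / (3.28 − 2.812) = 16 km.

16 km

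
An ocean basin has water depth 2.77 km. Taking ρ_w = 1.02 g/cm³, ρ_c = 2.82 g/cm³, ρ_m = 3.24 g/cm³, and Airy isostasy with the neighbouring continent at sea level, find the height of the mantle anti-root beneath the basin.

Isostatic balance requires: replacing crust with seawater at the top is compensated by replacing crust with mantle at the base: d (ρ_c − ρ_w) = a (ρ_m − ρ_c).
a = d (ρ_c − ρ_w)/(ρ_m − ρ_c) = 2.77 km × 1.8/0.42 = 11.9 km.

11.9 km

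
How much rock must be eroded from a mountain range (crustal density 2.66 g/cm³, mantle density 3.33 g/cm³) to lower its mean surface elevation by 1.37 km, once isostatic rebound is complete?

6.81 km

Net drop Δ = e − u = e − e ρ_c/ρ_m = e (ρ_m − ρ_c)/ρ_m.
e = Δ ρ_m/(ρ_m − ρ_c) = 1.37 km × 3.33/0.67 = 6.81 km.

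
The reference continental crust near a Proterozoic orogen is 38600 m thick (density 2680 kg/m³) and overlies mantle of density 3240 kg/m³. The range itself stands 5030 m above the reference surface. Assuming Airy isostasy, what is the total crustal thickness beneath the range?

67700 m

Root depth r = h ρ_c / (ρ_m − ρ_c) = 5030 m × 2680 / 560 = 24070 m.
Total thickness = T + h + r = 38600 m + 5030 m + 24070 m = 67700 m.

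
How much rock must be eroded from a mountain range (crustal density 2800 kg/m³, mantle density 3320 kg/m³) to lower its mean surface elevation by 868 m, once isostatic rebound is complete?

5540 m

Net drop Δ = e − u = e − e ρ_c/ρ_m = e (ρ_m − ρ_c)/ρ_m.
e = Δ ρ_m/(ρ_m − ρ_c) = 868 m × 3320/520 = 5540 m.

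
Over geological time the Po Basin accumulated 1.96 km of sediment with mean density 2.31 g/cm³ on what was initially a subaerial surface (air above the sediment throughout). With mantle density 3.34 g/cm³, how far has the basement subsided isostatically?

1.36 km

Subaerial load: s = t ρ_sed / ρ_m = 1.96 km × 2.31/3.34 = 1.36 km.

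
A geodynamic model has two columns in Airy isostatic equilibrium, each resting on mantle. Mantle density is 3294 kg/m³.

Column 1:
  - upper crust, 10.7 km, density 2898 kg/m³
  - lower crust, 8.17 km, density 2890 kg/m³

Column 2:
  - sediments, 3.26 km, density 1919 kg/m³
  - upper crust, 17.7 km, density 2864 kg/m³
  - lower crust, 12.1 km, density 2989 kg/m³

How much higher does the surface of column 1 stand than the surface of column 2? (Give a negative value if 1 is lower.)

For any compensation level in the mantle, the mantle terms cancel and isostasy reduces to e = (Σt_1 − Σt_2) − (Σ(ρt)_1 − Σ(ρt)_2) / ρ_m.
Σt_1 = 18.87 km; Σt_2 = 33.06 km; Σ(ρt)_1 = 54619.9; Σ(ρt)_2 = 93115.64 (in km·kg/m³).
e = (18.87 − 33.06) − (54619.9 − 93115.64) / 3294 = −2.5 km.

−2.5 km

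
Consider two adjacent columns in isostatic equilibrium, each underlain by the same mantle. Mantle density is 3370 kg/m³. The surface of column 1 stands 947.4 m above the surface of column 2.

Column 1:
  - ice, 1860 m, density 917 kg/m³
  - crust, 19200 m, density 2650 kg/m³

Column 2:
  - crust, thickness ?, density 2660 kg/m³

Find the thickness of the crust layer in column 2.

Take the compensation level at the base of the deeper column (depth z_c below the surface of column 1) and equate Σ ρ_i t_i down to z_c; mantle fills any gap and the z_c terms cancel.
Column 1: 1860×917 + 19200×2650 + (z_c − 21060)×3370
Column 2: 947.4×0 + x×2660 + (z_c − 947.4 − 0 − x)×3370
The z_c×3370 term appears on both sides and cancels. Collect the known terms of each column as K = Σ(ρt)_known − 3370 × (depth of known layers): K_1 = 52585620 − 3370×21060 = −18386580; K_2 = 0 − 3370×(947.4 + 0) = −3192738.
Balance: K_1 = K_2 − x×(3370 − 2660), so x = (K_2 − K_1)/(3370 − 2660) = 15193800/710 = 21400 m.

21400 m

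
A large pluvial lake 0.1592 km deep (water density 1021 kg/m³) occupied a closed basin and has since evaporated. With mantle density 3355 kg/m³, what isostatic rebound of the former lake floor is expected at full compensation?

0.0484 km

u = d ρ_w/ρ_m = 0.1592 km × 1021/3355 = 0.0484 km.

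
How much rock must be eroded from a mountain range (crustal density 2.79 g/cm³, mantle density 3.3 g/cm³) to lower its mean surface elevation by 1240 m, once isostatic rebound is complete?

8020 m

Net drop Δ = e − u = e − e ρ_c/ρ_m = e (ρ_m − ρ_c)/ρ_m.
e = Δ ρ_m/(ρ_m − ρ_c) = 1240 m × 3.3/0.51 = 8020 m.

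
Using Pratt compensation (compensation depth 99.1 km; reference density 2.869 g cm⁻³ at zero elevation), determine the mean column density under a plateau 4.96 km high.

2.73 g cm⁻³

Pratt balance: ρ_ref D = ρ (D + h).
ρ = ρ_ref D/(D + h) = 2.869 × 99.1 km/(99.1 km + 4.96 km) = 2.73 g cm⁻³.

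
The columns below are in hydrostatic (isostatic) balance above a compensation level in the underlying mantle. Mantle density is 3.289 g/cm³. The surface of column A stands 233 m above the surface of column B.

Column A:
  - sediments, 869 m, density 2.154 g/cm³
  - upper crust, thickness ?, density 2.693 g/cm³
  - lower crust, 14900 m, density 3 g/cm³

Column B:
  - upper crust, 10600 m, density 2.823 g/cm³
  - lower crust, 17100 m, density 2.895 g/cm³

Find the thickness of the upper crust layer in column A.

12000 m

Take the compensation level at the base of the deeper column (depth z_c below the surface of column A) and equate Σ ρ_i t_i down to z_c; mantle fills any gap and the z_c terms cancel.
Column A: 869×2.154 + x×2.693 + 14900×3 + (z_c − 15769 − x)×3.289
Column B: 233×0 + 10600×2.823 + 17100×2.895 + (z_c − 233 − 27700)×3.289
The z_c×3.289 term appears on both sides and cancels. Collect the known terms of each column as K = Σ(ρt)_known − 3.289 × (depth of known layers): K_A = 46571.826 − 3.289×15769 = −5292.415; K_B = 79428.3 − 3.289×(233 + 27700) = −12443.337.
Balance: K_A − x×(3.289 − 2.693) = K_B, so x = (K_A − K_B)/(3.289 − 2.693) = 7150.92/0.596 = 12000 m.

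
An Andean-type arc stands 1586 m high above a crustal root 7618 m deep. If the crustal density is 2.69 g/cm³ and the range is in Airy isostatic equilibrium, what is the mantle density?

3.25 g/cm³

Airy balance: ρ_c h = (ρ_m − ρ_c) r → ρ_m = ρ_c (1 + h/r).
ρ_m = 2.69 × (1 + 1586 m/7618 m) = 3.25 g/cm³.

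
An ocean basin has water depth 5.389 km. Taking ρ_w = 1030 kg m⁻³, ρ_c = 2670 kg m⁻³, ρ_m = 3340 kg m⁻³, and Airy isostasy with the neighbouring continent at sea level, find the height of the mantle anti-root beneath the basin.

13.2 km

For local isostatic compensation: replacing crust with seawater at the top is compensated by replacing crust with mantle at the base: d (ρ_c − ρ_w) = a (ρ_m − ρ_c).
a = d (ρ_c − ρ_w)/(ρ_m − ρ_c) = 5.389 km × 1640/670 = 13.2 km.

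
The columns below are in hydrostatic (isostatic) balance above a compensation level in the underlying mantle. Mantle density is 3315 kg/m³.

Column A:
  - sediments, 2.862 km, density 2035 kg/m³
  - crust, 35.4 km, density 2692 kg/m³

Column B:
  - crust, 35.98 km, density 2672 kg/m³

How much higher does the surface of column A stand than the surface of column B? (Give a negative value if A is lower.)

For any compensation level in the mantle, the mantle terms cancel and isostasy reduces to e = (Σt_A − Σt_B) − (Σ(ρt)_A − Σ(ρt)_B) / ρ_m.
Σt_A = 38.262 km; Σt_B = 35.98 km; Σ(ρt)_A = 101120.97; Σ(ρt)_B = 96138.56 (in km·kg/m³).
e = (38.262 − 35.98) − (101120.97 − 96138.56) / 3315 = 0.779 km.

0.779 km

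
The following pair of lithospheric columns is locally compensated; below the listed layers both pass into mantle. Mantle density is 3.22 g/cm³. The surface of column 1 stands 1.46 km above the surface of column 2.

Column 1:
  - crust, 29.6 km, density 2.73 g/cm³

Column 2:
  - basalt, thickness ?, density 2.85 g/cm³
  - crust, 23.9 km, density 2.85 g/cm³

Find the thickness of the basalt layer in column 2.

Take the compensation level at the base of the deeper column (depth z_c below the surface of column 1) and equate Σ ρ_i t_i down to z_c; mantle fills any gap and the z_c terms cancel.
Column 1: 29.6×2.73 + (z_c − 29.6)×3.22
Column 2: 1.46×0 + x×2.85 + 23.9×2.85 + (z_c − 1.46 − 23.9 − x)×3.22
The z_c×3.22 term appears on both sides and cancels. Collect the known terms of each column as K = Σ(ρt)_known − 3.22 × (depth of known layers): K_1 = 80.808 − 3.22×29.6 = −14.504; K_2 = 68.115 − 3.22×(1.46 + 23.9) = −13.5442.
Balance: K_1 = K_2 − x×(3.22 − 2.85), so x = (K_2 − K_1)/(3.22 − 2.85) = 0.9598/0.37 = 2.59 km.

2.59 km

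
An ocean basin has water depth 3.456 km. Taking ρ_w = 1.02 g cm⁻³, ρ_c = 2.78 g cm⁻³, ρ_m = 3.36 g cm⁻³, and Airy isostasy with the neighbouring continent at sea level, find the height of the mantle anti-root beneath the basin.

10.5 km

By Archimedes' principle applied to the lithosphere: replacing crust with seawater at the top is compensated by replacing crust with mantle at the base: d (ρ_c − ρ_w) = a (ρ_m − ρ_c).
a = d (ρ_c − ρ_w)/(ρ_m − ρ_c) = 3.456 km × 1.76/0.58 = 10.5 km.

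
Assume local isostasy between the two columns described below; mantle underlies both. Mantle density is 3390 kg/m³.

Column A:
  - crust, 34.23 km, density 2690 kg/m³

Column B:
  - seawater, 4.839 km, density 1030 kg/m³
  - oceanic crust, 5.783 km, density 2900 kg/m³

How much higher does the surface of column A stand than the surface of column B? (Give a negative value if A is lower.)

For any compensation level in the mantle, the mantle terms cancel and isostasy reduces to e = (Σt_A − Σt_B) − (Σ(ρt)_A − Σ(ρt)_B) / ρ_m.
Σt_A = 34.23 km; Σt_B = 10.622 km; Σ(ρt)_A = 92078.7; Σ(ρt)_B = 21754.87 (in km·kg/m³).
e = (34.23 − 10.622) − (92078.7 − 21754.87) / 3390 = 2.86 km.

2.86 km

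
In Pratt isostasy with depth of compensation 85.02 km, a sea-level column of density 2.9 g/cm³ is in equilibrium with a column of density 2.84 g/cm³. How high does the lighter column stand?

ρ_ref D = ρ (D + h) → h = D (ρ_ref − ρ)/ρ.
h = 85.02 km × (2.9 − 2.84)/2.84 = 1.8 km.

1.8 km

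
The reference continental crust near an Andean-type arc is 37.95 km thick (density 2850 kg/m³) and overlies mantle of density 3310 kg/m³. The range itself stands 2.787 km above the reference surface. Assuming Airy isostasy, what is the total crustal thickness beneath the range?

58 km

Root depth r = h ρ_c / (ρ_m − ρ_c) = 2.787 km × 2850 / 460 = 17.27 km.
Total thickness = T + h + r = 37.95 km + 2.787 km + 17.27 km = 58 km.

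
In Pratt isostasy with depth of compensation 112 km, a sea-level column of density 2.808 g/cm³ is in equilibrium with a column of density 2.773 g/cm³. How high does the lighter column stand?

ρ_ref D = ρ (D + h) → h = D (ρ_ref − ρ)/ρ.
h = 112 km × (2.808 − 2.773)/2.773 = 1.41 km.

1.41 km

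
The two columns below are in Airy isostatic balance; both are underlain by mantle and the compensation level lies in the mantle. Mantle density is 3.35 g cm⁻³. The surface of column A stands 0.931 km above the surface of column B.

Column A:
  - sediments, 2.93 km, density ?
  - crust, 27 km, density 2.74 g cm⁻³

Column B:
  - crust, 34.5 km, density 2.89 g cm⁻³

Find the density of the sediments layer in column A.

2.49 g cm⁻³

Take the compensation level at the base of the deeper column (depth z_c below the surface of column A) and equate Σ ρ_i t_i down to z_c; mantle fills any gap and the z_c terms cancel.
Column A: 2.93×ρ + 27×2.74 + (z_c − 29.93)×3.35
Column B: 0.931×0 + 34.5×2.89 + (z_c − 0.931 − 34.5)×3.35
The z_c×3.35 term appears on both sides and cancels. Collect the known terms of each column as K = Σ(ρt)_known − 3.35 × (depth of known layers): K_A = 73.98 − 3.35×29.93 = −26.2855; K_B = 99.705 − 3.35×(0.931 + 34.5) = −18.98885.
Balance: K_A + 2.93×ρ = K_B, so ρ = (K_B − K_A)/2.93 = 7.29665/2.93 = 2.49 g cm⁻³.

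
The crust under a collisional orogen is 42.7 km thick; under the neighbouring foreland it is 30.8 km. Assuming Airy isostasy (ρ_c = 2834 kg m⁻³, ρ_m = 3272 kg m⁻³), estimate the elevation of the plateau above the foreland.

Excess crust Δ = 42.7 km − 30.8 km = 11.9 km, split between elevation h and root r with h + r = Δ.
Airy balance ρ_c h = (ρ_m − ρ_c) r gives r = h ρ_c/(ρ_m − ρ_c), so h (1 + ρ_c/(ρ_m − ρ_c)) = Δ, i.e. h = Δ (ρ_m − ρ_c)/ρ_m.
h = 11.9 km × 438/3272 = 1.59 km.

1.59 km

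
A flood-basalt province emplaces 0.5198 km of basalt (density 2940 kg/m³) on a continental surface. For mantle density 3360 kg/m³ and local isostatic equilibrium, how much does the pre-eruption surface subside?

Subaerial loading: s = t ρ_load / ρ_m.
s = 0.5198 km × 2940/3360 = 0.455 km.

0.455 km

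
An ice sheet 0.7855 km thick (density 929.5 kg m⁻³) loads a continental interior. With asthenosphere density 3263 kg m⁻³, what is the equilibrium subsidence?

Balancing pressure at the compensation depth: the ice load ρ_ice t is balanced by mantle displaced below, ρ_m s.
s = t ρ_ice / ρ_m = 0.7855 km × 929.5/3263 = 0.224 km.

0.224 km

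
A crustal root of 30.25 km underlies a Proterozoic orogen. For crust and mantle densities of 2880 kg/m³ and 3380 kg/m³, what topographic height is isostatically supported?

5.25 km

For local isostatic compensation: ρ_c h = (ρ_m − ρ_c) r.
h = r (ρ_m − ρ_c) / ρ_c = 30.25 km × (3380 − 2880) / 2880 = 5.25 km.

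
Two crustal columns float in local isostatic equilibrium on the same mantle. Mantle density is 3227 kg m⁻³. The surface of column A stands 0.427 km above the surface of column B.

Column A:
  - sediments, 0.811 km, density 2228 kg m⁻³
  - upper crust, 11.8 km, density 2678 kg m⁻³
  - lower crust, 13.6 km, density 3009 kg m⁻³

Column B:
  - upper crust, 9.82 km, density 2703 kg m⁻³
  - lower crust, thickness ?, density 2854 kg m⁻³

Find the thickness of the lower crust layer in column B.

10 km

Take the compensation level at the base of the deeper column (depth z_c below the surface of column A) and equate Σ ρ_i t_i down to z_c; mantle fills any gap and the z_c terms cancel.
Column A: 0.811×2228 + 11.8×2678 + 13.6×3009 + (z_c − 26.211)×3227
Column B: 0.427×0 + 9.82×2703 + x×2854 + (z_c − 0.427 − 9.82 − x)×3227
The z_c×3227 term appears on both sides and cancels. Collect the known terms of each column as K = Σ(ρt)_known − 3227 × (depth of known layers): K_A = 74329.708 − 3227×26.211 = −10253.189; K_B = 26543.46 − 3227×(0.427 + 9.82) = −6523.609.
Balance: K_A = K_B − x×(3227 − 2854), so x = (K_B − K_A)/(3227 − 2854) = 3729.58/373 = 10 km.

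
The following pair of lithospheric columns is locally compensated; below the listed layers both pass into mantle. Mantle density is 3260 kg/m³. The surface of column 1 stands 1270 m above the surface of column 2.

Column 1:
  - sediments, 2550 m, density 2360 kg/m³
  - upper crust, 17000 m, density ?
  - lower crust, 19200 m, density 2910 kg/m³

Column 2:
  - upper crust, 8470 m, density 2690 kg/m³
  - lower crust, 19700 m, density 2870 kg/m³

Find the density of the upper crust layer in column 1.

2810 kg/m³

Take the compensation level at the base of the deeper column (depth z_c below the surface of column 1) and equate Σ ρ_i t_i down to z_c; mantle fills any gap and the z_c terms cancel.
Column 1: 2550×2360 + 17000×ρ + 19200×2910 + (z_c − 38750)×3260
Column 2: 1270×0 + 8470×2690 + 19700×2870 + (z_c − 1270 − 28170)×3260
The z_c×3260 term appears on both sides and cancels. Collect the known terms of each column as K = Σ(ρt)_known − 3260 × (depth of known layers): K_1 = 61890000 − 3260×38750 = −64435000; K_2 = 79323300 − 3260×(1270 + 28170) = −16651100.
Balance: K_1 + 17000×ρ = K_2, so ρ = (K_2 − K_1)/17000 = 47783900/17000 = 2810 kg/m³.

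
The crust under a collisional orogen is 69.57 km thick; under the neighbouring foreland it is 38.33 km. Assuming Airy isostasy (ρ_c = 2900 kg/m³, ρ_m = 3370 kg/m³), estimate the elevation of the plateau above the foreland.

Excess crust Δ = 69.57 km − 38.33 km = 31.24 km, split between elevation h and root r with h + r = Δ.
Airy balance ρ_c h = (ρ_m − ρ_c) r gives r = h ρ_c/(ρ_m − ρ_c), so h (1 + ρ_c/(ρ_m − ρ_c)) = Δ, i.e. h = Δ (ρ_m − ρ_c)/ρ_m.
h = 31.24 km × 470/3370 = 4.36 km.

4.36 km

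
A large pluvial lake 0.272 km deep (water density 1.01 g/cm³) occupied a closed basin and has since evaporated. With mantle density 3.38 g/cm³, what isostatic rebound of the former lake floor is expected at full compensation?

0.0813 km

u = d ρ_w/ρ_m = 0.272 km × 1.01/3.38 = 0.0813 km.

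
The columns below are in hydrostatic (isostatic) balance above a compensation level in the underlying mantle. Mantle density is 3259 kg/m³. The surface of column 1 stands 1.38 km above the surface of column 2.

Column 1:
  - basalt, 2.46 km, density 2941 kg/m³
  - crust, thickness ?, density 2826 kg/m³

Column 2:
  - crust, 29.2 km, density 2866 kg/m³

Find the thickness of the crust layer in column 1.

Take the compensation level at the base of the deeper column (depth z_c below the surface of column 1) and equate Σ ρ_i t_i down to z_c; mantle fills any gap and the z_c terms cancel.
Column 1: 2.46×2941 + x×2826 + (z_c − 2.46 − x)×3259
Column 2: 1.38×0 + 29.2×2866 + (z_c − 1.38 − 29.2)×3259
The z_c×3259 term appears on both sides and cancels. Collect the known terms of each column as K = Σ(ρt)_known − 3259 × (depth of known layers): K_1 = 7234.86 − 3259×2.46 = −782.28; K_2 = 83687.2 − 3259×(1.38 + 29.2) = −15973.02.
Balance: K_1 − x×(3259 − 2826) = K_2, so x = (K_1 − K_2)/(3259 − 2826) = 15190.7/433 = 35.1 km.

35.1 km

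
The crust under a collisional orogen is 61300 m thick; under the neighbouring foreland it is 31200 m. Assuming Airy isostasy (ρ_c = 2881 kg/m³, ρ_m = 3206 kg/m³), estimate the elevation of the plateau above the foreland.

Excess crust Δ = 61300 m − 31200 m = 30100 m, split between elevation h and root r with h + r = Δ.
Airy balance ρ_c h = (ρ_m − ρ_c) r gives r = h ρ_c/(ρ_m − ρ_c), so h (1 + ρ_c/(ρ_m − ρ_c)) = Δ, i.e. h = Δ (ρ_m − ρ_c)/ρ_m.
h = 30100 m × 325/3206 = 3050 m.

3050 m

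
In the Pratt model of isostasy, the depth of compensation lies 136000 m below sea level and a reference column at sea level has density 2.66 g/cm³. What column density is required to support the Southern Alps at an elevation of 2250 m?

2.62 g/cm³

Pratt balance: ρ_ref D = ρ (D + h).
ρ = ρ_ref D/(D + h) = 2.66 × 136000 m/(136000 m + 2250 m) = 2.62 g/cm³.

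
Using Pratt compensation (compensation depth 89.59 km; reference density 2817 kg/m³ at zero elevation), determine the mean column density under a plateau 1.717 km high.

2760 kg/m³

Pratt balance: ρ_ref D = ρ (D + h).
ρ = ρ_ref D/(D + h) = 2817 × 89.59 km/(89.59 km + 1.717 km) = 2760 kg/m³.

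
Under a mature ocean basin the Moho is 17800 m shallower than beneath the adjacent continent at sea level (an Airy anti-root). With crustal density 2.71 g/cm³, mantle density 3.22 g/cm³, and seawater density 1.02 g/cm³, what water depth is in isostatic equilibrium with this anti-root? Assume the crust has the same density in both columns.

Replacing a thickness d of crust by seawater at the top must be balanced by replacing crust with mantle at the base: d (ρ_c − ρ_w) = a (ρ_m − ρ_c).
d = a (ρ_m − ρ_c)/(ρ_c − ρ_w) = 17800 m × 0.51/1.69 = 5370 m.

5370 m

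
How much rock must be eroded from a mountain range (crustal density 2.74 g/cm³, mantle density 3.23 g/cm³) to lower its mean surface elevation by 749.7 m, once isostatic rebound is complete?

4940 m

Net drop Δ = e − u = e − e ρ_c/ρ_m = e (ρ_m − ρ_c)/ρ_m.
e = Δ ρ_m/(ρ_m − ρ_c) = 749.7 m × 3.23/0.49 = 4940 m.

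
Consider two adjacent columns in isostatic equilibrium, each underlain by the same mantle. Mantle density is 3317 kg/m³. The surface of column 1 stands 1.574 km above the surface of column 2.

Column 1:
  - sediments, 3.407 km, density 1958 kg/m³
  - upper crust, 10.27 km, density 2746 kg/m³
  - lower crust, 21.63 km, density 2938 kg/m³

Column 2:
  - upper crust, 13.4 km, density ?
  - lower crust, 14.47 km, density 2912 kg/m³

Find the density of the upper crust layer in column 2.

2750 kg/m³

Take the compensation level at the base of the deeper column (depth z_c below the surface of column 1) and equate Σ ρ_i t_i down to z_c; mantle fills any gap and the z_c terms cancel.
Column 1: 3.407×1958 + 10.27×2746 + 21.63×2938 + (z_c − 35.307)×3317
Column 2: 1.574×0 + 13.4×ρ + 14.47×2912 + (z_c − 1.574 − 27.87)×3317
The z_c×3317 term appears on both sides and cancels. Collect the known terms of each column as K = Σ(ρt)_known − 3317 × (depth of known layers): K_1 = 98421.266 − 3317×35.307 = −18692.053; K_2 = 42136.64 − 3317×(1.574 + 27.87) = −55529.108.
Balance: K_1 = K_2 + 13.4×ρ, so ρ = (K_1 − K_2)/13.4 = 36837.1/13.4 = 2750 kg/m³.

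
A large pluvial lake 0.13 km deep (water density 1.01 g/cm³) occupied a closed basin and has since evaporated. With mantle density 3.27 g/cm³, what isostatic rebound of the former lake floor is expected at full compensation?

u = d ρ_w/ρ_m = 0.13 km × 1.01/3.27 = 0.0402 km.

0.0402 km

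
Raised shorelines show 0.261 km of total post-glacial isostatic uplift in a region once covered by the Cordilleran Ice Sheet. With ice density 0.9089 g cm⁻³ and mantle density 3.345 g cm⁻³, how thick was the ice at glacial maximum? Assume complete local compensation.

0.961 km

u = t ρ_ice/ρ_m → t = u ρ_m/ρ_ice = 0.261 km × 3.345/0.9089 = 0.961 km.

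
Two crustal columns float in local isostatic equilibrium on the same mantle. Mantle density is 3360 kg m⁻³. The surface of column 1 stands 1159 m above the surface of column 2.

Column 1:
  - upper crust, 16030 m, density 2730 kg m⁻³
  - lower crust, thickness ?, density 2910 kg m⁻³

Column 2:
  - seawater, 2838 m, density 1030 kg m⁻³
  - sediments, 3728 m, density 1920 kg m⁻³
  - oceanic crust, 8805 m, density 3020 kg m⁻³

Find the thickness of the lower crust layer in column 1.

Take the compensation level at the base of the deeper column (depth z_c below the surface of column 1) and equate Σ ρ_i t_i down to z_c; mantle fills any gap and the z_c terms cancel.
Column 1: 16030×2730 + x×2910 + (z_c − 16030 − x)×3360
Column 2: 1159×0 + 2838×1030 + 3728×1920 + 8805×3020 + (z_c − 1159 − 15371)×3360
The z_c×3360 term appears on both sides and cancels. Collect the known terms of each column as K = Σ(ρt)_known − 3360 × (depth of known layers): K_1 = 43761900 − 3360×16030 = −10098900; K_2 = 36672000 − 3360×(1159 + 15371) = −18868800.
Balance: K_1 − x×(3360 − 2910) = K_2, so x = (K_1 − K_2)/(3360 − 2910) = 8769900/450 = 19500 m.

19500 m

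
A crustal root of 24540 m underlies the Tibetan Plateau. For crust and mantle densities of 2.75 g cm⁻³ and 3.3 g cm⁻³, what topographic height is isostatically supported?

By Archimedes' principle applied to the lithosphere: ρ_c h = (ρ_m − ρ_c) r.
h = r (ρ_m − ρ_c) / ρ_c = 24540 m × (3.3 − 2.75) / 2.75 = 4910 m.

4910 m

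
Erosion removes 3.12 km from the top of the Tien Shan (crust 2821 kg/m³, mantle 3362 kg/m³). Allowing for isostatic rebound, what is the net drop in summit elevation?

Rebound u = e ρ_c/ρ_m = 3.12 km × 2821/3362 = 2.618 km.
Net surface drop = e − u = 3.12 km − 2.618 km = e (ρ_m − ρ_c)/ρ_m = 0.502 km.

0.502 km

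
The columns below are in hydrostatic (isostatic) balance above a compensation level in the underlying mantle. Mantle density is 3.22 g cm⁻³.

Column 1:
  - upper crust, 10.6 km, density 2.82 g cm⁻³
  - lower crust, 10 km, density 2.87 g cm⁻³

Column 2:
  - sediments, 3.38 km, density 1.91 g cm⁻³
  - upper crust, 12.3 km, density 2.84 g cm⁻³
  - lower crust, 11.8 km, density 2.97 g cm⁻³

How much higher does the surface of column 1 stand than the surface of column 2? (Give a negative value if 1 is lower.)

For any compensation level in the mantle, the mantle terms cancel and isostasy reduces to e = (Σt_1 − Σt_2) − (Σ(ρt)_1 − Σ(ρt)_2) / ρ_m.
Σt_1 = 20.6 km; Σt_2 = 27.48 km; Σ(ρt)_1 = 58.592; Σ(ρt)_2 = 76.4338 (in km·g cm⁻³).
e = (20.6 − 27.48) − (58.592 − 76.4338) / 3.22 = −1.34 km.

−1.34 km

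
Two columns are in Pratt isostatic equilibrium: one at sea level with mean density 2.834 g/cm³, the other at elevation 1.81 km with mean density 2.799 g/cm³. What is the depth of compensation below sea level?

ρ_ref D = ρ (D + h) → D (ρ_ref − ρ) = ρ h.
D = ρ h/(ρ_ref − ρ) = 2.799 × 1.81 km/(2.834 − 2.799) = 145 km.

145 km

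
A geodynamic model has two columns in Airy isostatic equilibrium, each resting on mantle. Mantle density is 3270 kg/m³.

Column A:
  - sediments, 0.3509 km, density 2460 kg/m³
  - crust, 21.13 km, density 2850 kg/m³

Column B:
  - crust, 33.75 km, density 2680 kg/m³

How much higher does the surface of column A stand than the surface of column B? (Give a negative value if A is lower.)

For any compensation level in the mantle, the mantle terms cancel and isostasy reduces to e = (Σt_A − Σt_B) − (Σ(ρt)_A − Σ(ρt)_B) / ρ_m.
Σt_A = 21.4809 km; Σt_B = 33.75 km; Σ(ρt)_A = 61083.714; Σ(ρt)_B = 90450 (in km·kg/m³).
e = (21.4809 − 33.75) − (61083.714 − 90450) / 3270 = −3.29 km.

−3.29 km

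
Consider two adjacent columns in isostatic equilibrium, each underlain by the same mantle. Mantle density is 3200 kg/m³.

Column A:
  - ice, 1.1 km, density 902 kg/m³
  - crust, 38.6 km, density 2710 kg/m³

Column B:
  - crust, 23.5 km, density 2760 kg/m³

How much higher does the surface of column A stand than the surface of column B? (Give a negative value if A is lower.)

3.47 km

For any compensation level in the mantle, the mantle terms cancel and isostasy reduces to e = (Σt_A − Σt_B) − (Σ(ρt)_A − Σ(ρt)_B) / ρ_m.
Σt_A = 39.7 km; Σt_B = 23.5 km; Σ(ρt)_A = 105598.2; Σ(ρt)_B = 64860 (in km·kg/m³).
e = (39.7 − 23.5) − (105598.2 − 64860) / 3200 = 3.47 km.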